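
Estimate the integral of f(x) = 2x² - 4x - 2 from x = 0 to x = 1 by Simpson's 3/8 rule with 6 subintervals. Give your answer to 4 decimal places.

h = (1 − 0)/6 = 0.166667.
Nodes x₀,…,x₆ = 0, 0.166667, 0.333333, 0.5, 0.666667, 0.833333, 1.
f(x) = 2x² - 4x - 2: f₀=-2, f₁=-2.611111, f₂=-3.111111, f₃=-3.5, f₄=-3.777778, f₅=-3.944444, f₆=-4.
(3h/8)·[f₀ + 3f₁ + 3f₂ + 2f₃ + 3f₄ + 3f₅ + f₆] = 0.0625·(-53.333333) = -3.3333.

-3.3333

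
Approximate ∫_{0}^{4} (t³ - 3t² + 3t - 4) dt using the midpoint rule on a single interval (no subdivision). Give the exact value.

-8

M = (b−a)·f(2) = 4·(-2) = -8.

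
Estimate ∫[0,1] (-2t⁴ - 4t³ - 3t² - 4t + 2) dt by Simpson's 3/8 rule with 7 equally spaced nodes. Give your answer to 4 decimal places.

h = (1 − 0)/6 = 0.166667.
Nodes t₀,…,t₆ = 0, 0.166667, 0.333333, 0.5, 0.666667, 0.833333, 1.
f(t) = -2t⁴ - 4t³ - 3t² - 4t + 2: f₀=2, f₁=1.229938, f₂=0.160494, f₃=-1.375, f₄=-3.580247, f₅=-6.695988, f₆=-11.
(3h/8)·[f₀ + 3f₁ + 3f₂ + 2f₃ + 3f₄ + 3f₅ + f₆] = 0.0625·(-38.407407) = -2.4005.

-2.4005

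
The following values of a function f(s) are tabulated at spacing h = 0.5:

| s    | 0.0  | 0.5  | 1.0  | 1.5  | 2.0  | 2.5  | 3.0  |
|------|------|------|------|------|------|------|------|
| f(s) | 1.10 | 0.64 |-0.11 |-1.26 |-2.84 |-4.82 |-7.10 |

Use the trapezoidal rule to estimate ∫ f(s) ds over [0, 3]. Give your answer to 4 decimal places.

h = 0.5, n = 6.
(h/2)·[y₀ + 2y₁ + 2y₂ + 2y₃ + 2y₄ + 2y₅ + y₆] = 0.25·(-22.78) = -5.6950.

-5.6950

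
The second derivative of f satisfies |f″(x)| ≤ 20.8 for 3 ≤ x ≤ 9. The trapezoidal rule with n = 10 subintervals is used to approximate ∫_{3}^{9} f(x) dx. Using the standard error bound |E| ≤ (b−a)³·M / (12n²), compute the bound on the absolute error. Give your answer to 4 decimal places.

|E| ≤ (6)³·20.8 / (12·10²) = 4492.8/1200 = 3.7440.

3.7440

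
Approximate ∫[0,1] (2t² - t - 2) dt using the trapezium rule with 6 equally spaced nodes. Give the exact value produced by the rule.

-1.82

h = (1 − 0)/5 = 0.2.
Nodes t₀,…,t₅ = 0, 0.2, 0.4, 0.6, 0.8, 1.
f(t) = 2t² - t - 2: f₀=-2, f₁=-2.12, f₂=-2.08, f₃=-1.88, f₄=-1.52, f₅=-1.
(h/2)·[f₀ + 2f₁ + 2f₂ + 2f₃ + 2f₄ + f₅] = 0.1·(-18.2) = -1.82.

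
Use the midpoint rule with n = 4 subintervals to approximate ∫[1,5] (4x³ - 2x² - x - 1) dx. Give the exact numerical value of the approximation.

h = (5 − 1)/4 = 1.
Midpoints m₁,…,m₄ = 1.5, 2.5, 3.5, 4.5.
f(m₁)=6.5, f(m₂)=46.5, f(m₃)=142.5, f(m₄)=318.5.
h·[f(m₁) + f(m₂) + f(m₃) + f(m₄)] = 1·(514) = 514.

514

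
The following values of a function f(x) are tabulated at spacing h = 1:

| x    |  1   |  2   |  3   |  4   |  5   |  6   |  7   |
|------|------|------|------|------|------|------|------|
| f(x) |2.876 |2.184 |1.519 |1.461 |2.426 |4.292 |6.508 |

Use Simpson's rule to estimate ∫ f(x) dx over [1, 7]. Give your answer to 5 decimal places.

16.34067

h = 1, n = 6.
(h/3)·[y₀ + 4y₁ + 2y₂ + 4y₃ + 2y₄ + 4y₅ + y₆] = 0.333333·(49.022) = 16.34067.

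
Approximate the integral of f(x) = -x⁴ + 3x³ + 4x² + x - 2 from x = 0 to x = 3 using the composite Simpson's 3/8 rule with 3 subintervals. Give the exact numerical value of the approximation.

h = (3 − 0)/3 = 1.
Nodes x₀,…,x₃ = 0, 1, 2, 3.
f(x) = -x⁴ + 3x³ + 4x² + x - 2: f₀=-2, f₁=5, f₂=24, f₃=37.
(3h/8)·[f₀ + 3f₁ + 3f₂ + f₃] = 0.375·(122) = 45.75.

45.75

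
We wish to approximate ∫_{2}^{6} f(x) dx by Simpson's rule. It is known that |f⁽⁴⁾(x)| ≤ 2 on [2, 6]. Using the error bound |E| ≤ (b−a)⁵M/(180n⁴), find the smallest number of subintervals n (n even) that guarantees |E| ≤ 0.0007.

12

Need 2048/(180n⁴) ≤ 0.0007.
n⁴ ≥ 2048/(180·0.0007) = 16254 ⇒ n ≥ 11.2912, so the smallest even n is 12. (n must be even for Simpson's rule.)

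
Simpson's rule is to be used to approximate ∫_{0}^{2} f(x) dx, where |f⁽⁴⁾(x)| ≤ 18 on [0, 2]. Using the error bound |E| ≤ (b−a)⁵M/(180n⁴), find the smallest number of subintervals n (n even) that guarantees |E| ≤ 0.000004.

Need 576/(180n⁴) ≤ 0.000004.
n⁴ ≥ 576/(180·0.000004) = 800000 ⇒ n ≥ 29.9070, so the smallest even n is 30. (n must be even for Simpson's rule.)

30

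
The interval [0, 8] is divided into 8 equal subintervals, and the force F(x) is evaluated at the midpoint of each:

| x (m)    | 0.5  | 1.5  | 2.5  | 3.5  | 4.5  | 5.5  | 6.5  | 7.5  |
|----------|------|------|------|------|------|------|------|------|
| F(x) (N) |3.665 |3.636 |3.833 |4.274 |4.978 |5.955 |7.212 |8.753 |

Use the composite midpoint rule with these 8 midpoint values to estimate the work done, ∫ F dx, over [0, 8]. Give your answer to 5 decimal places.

h = 1, n = 8.
h·[y(m₁) + y(m₂) + y(m₃) + y(m₄) + y(m₅) + y(m₆) + y(m₇) + y(m₈)] = 1·(42.306) = 42.30600.

42.30600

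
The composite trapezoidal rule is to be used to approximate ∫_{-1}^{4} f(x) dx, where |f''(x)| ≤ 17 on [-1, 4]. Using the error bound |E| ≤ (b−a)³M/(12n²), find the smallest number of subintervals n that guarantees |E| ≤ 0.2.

30

Need 2125/(12n²) ≤ 0.2.
n² ≥ 2125/(12·0.2) = 885.417 ⇒ n ≥ 29.7560, so the smallest n is 30.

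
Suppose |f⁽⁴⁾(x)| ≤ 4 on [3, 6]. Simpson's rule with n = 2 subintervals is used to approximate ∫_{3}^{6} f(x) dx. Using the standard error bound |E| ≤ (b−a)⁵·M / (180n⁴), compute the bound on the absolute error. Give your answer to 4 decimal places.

|E| ≤ (3)⁵·4 / (180·2⁴) = 972/2880 = 0.3375.

0.3375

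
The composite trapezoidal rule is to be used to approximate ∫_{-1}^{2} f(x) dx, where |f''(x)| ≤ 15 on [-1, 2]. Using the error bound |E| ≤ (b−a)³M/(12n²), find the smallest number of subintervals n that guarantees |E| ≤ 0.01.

59

Need 405/(12n²) ≤ 0.01.
n² ≥ 405/(12·0.01) = 3375 ⇒ n ≥ 58.0948, so the smallest n is 59.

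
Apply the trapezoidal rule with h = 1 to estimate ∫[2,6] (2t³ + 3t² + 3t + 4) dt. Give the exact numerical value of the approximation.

h = (6 − 2)/4 = 1.
Nodes t₀,…,t₄ = 2, 3, 4, 5, 6.
f(t) = 2t³ + 3t² + 3t + 4: f₀=38, f₁=94, f₂=192, f₃=344, f₄=562.
(h/2)·[f₀ + 2f₁ + 2f₂ + 2f₃ + f₄] = 0.5·(1860) = 930.

930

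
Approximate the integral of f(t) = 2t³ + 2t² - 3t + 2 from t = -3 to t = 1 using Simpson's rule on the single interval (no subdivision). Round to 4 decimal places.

S = (b−a)/6 · [f(-3) + 4f(-1) + f(1)] = 0.666667·[(-25) + 4·5 + 3] = -1.3333.

-1.3333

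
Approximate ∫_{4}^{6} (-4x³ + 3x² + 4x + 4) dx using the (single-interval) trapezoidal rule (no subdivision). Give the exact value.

-916

T = (b−a)/2 · [f(4) + f(6)] = 1·[(-188) + (-728)] = -916.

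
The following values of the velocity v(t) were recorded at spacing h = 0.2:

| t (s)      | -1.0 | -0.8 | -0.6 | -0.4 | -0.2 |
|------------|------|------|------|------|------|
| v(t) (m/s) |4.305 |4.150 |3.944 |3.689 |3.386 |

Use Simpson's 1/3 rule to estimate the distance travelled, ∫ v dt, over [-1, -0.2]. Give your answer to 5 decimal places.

h = 0.2, n = 4.
(h/3)·[y₀ + 4y₁ + 2y₂ + 4y₃ + y₄] = 0.066667·(46.935) = 3.12900.

3.12900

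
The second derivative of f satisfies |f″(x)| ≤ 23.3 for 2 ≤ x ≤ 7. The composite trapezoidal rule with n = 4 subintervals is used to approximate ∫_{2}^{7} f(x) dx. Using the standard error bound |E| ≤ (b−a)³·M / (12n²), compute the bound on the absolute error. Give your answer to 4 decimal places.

|E| ≤ (5)³·23.3 / (12·4²) = 2912.5/192 = 15.1693.

15.1693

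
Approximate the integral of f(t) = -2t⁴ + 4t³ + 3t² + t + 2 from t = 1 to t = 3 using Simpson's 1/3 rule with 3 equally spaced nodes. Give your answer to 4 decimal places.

16.6667

h = (3 − 1)/2 = 1.
Nodes t₀,…,t₂ = 1, 2, 3.
f(t) = -2t⁴ + 4t³ + 3t² + t + 2: f₀=8, f₁=16, f₂=-22.
(h/3)·[f₀ + 4f₁ + f₂] = 0.333333·(50) = 16.6667.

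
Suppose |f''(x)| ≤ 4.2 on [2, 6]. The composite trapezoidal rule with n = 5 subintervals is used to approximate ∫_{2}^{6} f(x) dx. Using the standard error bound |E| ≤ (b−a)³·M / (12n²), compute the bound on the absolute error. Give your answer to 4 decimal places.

|E| ≤ (4)³·4.2 / (12·5²) = 268.8/300 = 0.8960.

0.8960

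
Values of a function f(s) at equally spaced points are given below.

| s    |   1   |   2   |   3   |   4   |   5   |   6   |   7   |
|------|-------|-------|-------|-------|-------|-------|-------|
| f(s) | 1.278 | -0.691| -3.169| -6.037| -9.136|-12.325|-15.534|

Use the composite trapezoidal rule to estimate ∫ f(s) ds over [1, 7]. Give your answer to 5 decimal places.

-38.48600

h = 1, n = 6.
(h/2)·[y₀ + 2y₁ + 2y₂ + 2y₃ + 2y₄ + 2y₅ + y₆] = 0.5·(-76.972) = -38.48600.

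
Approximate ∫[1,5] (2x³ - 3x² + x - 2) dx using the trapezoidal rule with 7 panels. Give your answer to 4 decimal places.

195.2653

h = (5 − 1)/7 = 0.571429.
Nodes x₀,…,x₇ = 1, 1.571429, 2.142857, 2.714286, 3.285714, 3.857143, 4.428571, 5.
f(x) = 2x³ - 3x² + x - 2: f₀=-2, f₁=-0.075802, f₂=6.046647, f₃=18.606414, f₄=39.842566, f₅=71.994169, f₆=117.300292, f₇=178.
(h/2)·[f₀ + 2f₁ + 2f₂ + 2f₃ + 2f₄ + 2f₅ + 2f₆ + f₇] = 0.285714·(683.428571) = 195.2653.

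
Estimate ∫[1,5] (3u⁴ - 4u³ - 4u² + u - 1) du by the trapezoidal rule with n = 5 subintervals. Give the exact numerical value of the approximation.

h = (5 − 1)/5 = 0.8.
Nodes u₀,…,u₅ = 1, 1.8, 2.6, 3.4, 4.2, 5.
f(u) = 3u⁴ - 4u³ - 4u² + u - 1: f₀=-5, f₁=-3.9952, f₂=41.3488, f₃=199.8448, f₄=569.7968, f₅=1279.
(h/2)·[f₀ + 2f₁ + 2f₂ + 2f₃ + 2f₄ + f₅] = 0.4·(2887.9904) = 1155.19616.

1155.19616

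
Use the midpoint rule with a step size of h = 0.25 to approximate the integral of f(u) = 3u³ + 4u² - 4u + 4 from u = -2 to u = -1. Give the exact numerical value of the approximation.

h = (-1 − (-2))/4 = 0.25.
Midpoints m₁,…,m₄ = -1.875, -1.625, -1.375, -1.125.
f(m₁)=5.787109375, f(m₂)=8.189453125, f(m₃)=9.263671875, f(m₄)=9.291015625.
h·[f(m₁) + f(m₂) + f(m₃) + f(m₄)] = 0.25·(32.53125) = 8.1328125.

8.1328125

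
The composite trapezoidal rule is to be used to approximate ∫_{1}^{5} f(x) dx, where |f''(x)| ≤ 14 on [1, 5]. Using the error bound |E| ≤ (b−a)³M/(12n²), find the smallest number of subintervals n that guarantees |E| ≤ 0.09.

Need 896/(12n²) ≤ 0.09.
n² ≥ 896/(12·0.09) = 829.63 ⇒ n ≥ 28.8033, so the smallest n is 29.

29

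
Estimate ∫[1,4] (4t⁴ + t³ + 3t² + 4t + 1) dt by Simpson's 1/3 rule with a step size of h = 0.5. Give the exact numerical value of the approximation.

h = (4 − 1)/6 = 0.5.
Nodes t₀,…,t₆ = 1, 1.5, 2, 2.5, 3, 3.5, 4.
f(t) = 4t⁴ + t³ + 3t² + 4t + 1: f₀=13, f₁=37.375, f₂=93, f₃=201.625, f₄=391, f₅=694.875, f₆=1153.
(h/3)·[f₀ + 4f₁ + 2f₂ + 4f₃ + 2f₄ + 4f₅ + f₆] = 0.166667·(5869.5) = 978.25.

978.25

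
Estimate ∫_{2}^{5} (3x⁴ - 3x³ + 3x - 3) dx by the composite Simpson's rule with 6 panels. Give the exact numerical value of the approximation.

1421.625

h = (5 − 2)/6 = 0.5.
Nodes x₀,…,x₆ = 2, 2.5, 3, 3.5, 4, 4.5, 5.
f(x) = 3x⁴ - 3x³ + 3x - 3: f₀=27, f₁=74.8125, f₂=168, f₃=329.0625, f₄=585, f₅=967.3125, f₆=1512.
(h/3)·[f₀ + 4f₁ + 2f₂ + 4f₃ + 2f₄ + 4f₅ + f₆] = 0.166667·(8529.75) = 1421.625.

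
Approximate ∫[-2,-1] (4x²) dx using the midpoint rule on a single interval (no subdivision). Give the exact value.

M = (b−a)·f(-1.5) = 1·(9) = 9.

9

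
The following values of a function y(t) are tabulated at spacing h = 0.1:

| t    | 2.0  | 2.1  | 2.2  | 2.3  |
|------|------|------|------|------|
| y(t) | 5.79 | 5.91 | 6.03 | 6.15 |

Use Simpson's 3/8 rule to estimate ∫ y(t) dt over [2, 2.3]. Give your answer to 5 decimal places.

1.79100

h = 0.1, n = 3.
(3h/8)·[y₀ + 3y₁ + 3y₂ + y₃] = 0.0375·(47.76) = 1.79100.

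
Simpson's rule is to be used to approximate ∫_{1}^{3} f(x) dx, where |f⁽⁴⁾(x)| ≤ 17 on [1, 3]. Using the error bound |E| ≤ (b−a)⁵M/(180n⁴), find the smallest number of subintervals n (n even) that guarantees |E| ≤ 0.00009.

Need 544/(180n⁴) ≤ 0.00009.
n⁴ ≥ 544/(180·0.00009) = 33580.2 ⇒ n ≥ 13.5370, so the smallest even n is 14. (n must be even for Simpson's rule.)

14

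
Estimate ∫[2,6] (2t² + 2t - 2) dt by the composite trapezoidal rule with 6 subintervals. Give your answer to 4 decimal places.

163.2593

h = (6 − 2)/6 = 0.666667.
Nodes t₀,…,t₆ = 2, 2.666667, 3.333333, 4, 4.666667, 5.333333, 6.
f(t) = 2t² + 2t - 2: f₀=10, f₁=17.555556, f₂=26.888889, f₃=38, f₄=50.888889, f₅=65.555556, f₆=82.
(h/2)·[f₀ + 2f₁ + 2f₂ + 2f₃ + 2f₄ + 2f₅ + f₆] = 0.333333·(489.777778) = 163.2593.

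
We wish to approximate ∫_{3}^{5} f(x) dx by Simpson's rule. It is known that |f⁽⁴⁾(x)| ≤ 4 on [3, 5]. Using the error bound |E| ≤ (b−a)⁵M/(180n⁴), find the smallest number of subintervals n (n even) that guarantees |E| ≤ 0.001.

Need 128/(180n⁴) ≤ 0.001.
n⁴ ≥ 128/(180·0.001) = 711.111 ⇒ n ≥ 5.1640, so the smallest even n is 6. (n must be even for Simpson's rule.)

6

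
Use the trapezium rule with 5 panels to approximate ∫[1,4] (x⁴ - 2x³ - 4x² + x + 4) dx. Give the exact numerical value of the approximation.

h = (4 − 1)/5 = 0.6.
Nodes x₀,…,x₅ = 1, 1.6, 2.2, 2.8, 3.4, 4.
f(x) = x⁴ - 2x³ - 4x² + x + 4: f₀=0, f₁=-6.2784, f₂=-11.0304, f₃=-6.9984, f₄=16.1856, f₅=72.
(h/2)·[f₀ + 2f₁ + 2f₂ + 2f₃ + 2f₄ + f₅] = 0.3·(55.7568) = 16.72704.

16.72704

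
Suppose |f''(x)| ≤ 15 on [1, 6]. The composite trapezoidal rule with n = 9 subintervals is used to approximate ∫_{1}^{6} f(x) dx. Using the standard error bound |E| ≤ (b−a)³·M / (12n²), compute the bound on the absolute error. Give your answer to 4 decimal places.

1.9290

|E| ≤ (5)³·15 / (12·9²) = 1875/972 = 1.9290.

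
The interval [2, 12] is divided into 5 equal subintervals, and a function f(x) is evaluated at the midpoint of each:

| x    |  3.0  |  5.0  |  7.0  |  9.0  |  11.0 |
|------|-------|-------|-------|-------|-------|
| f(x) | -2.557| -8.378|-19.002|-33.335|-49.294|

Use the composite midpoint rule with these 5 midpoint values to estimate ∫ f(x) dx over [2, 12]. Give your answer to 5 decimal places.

h = 2, n = 5.
h·[y(m₁) + y(m₂) + y(m₃) + y(m₄) + y(m₅)] = 2·(-112.566) = -225.13200.

-225.13200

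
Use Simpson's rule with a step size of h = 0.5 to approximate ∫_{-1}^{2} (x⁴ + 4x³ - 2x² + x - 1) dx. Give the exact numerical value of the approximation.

14.125

h = (2 − (-1))/6 = 0.5.
Nodes x₀,…,x₆ = -1, -0.5, 0, 0.5, 1, 1.5, 2.
f(x) = x⁴ + 4x³ - 2x² + x - 1: f₀=-7, f₁=-2.4375, f₂=-1, f₃=-0.4375, f₄=3, f₅=14.5625, f₆=41.
(h/3)·[f₀ + 4f₁ + 2f₂ + 4f₃ + 2f₄ + 4f₅ + f₆] = 0.166667·(84.75) = 14.125.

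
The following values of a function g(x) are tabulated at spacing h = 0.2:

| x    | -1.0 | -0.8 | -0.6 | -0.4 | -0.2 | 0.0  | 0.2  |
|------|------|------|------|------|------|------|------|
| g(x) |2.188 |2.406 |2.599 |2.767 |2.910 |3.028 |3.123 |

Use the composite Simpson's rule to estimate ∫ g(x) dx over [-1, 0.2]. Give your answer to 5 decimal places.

3.27553

h = 0.2, n = 6.
(h/3)·[y₀ + 4y₁ + 2y₂ + 4y₃ + 2y₄ + 4y₅ + y₆] = 0.066667·(49.133) = 3.27553.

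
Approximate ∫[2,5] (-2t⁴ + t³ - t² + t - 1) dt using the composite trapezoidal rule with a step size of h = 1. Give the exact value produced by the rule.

h = (5 − 2)/3 = 1.
Nodes t₀,…,t₃ = 2, 3, 4, 5.
f(t) = -2t⁴ + t³ - t² + t - 1: f₀=-27, f₁=-142, f₂=-461, f₃=-1146.
(h/2)·[f₀ + 2f₁ + 2f₂ + f₃] = 0.5·(-2379) = -1189.5.

-1189.5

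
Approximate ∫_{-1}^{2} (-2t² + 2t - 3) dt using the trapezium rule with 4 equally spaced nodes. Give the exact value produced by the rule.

h = (2 − (-1))/3 = 1.
Nodes t₀,…,t₃ = -1, 0, 1, 2.
f(t) = -2t² + 2t - 3: f₀=-7, f₁=-3, f₂=-3, f₃=-7.
(h/2)·[f₀ + 2f₁ + 2f₂ + f₃] = 0.5·(-26) = -13.

-13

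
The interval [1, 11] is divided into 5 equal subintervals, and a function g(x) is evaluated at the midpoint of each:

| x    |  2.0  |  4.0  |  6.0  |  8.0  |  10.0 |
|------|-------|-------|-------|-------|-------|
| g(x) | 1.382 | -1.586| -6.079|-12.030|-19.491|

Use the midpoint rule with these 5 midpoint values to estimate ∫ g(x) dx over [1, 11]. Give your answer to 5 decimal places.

h = 2, n = 5.
h·[y(m₁) + y(m₂) + y(m₃) + y(m₄) + y(m₅)] = 2·(-37.804) = -75.60800.

-75.60800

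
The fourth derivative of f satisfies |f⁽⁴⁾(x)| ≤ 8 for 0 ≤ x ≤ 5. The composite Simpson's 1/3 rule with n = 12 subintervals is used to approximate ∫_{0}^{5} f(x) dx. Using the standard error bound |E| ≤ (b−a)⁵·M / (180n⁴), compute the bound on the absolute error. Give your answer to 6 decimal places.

|E| ≤ (5)⁵·8 / (180·12⁴) = 25000/3732480 = 0.006698.

0.006698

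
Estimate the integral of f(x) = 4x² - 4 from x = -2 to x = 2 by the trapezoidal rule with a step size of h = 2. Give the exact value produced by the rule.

16

h = (2 − (-2))/2 = 2.
Nodes x₀,…,x₂ = -2, 0, 2.
f(x) = 4x² - 4: f₀=12, f₁=-4, f₂=12.
(h/2)·[f₀ + 2f₁ + f₂] = 1·(16) = 16.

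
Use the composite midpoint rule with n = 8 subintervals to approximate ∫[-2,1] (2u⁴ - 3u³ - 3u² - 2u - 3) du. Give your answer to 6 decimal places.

h = (1 − (-2))/8 = 0.375.
Midpoints m₁,…,m₈ = -1.8125, -1.4375, -1.0625, -0.6875, -0.3125, 0.0625, 0.4375, 0.8125.
f(m₁)=30.217071533203125, f(m₂)=11.127227783203125, f(m₃)=1.885528564453125, f(m₄)=-1.621307373046875, f(m₅)=-2.557342529296875, f(m₆)=-3.137420654296875, f(m₇)=-4.627166748046875, f(m₈)=-7.342987060546875.
h·[f(m₁) + f(m₂) + f(m₃) + f(m₄) + f(m₅) + f(m₆) + f(m₇) + f(m₈)] = 0.375·(23.943603515625) = 8.978851.

8.978851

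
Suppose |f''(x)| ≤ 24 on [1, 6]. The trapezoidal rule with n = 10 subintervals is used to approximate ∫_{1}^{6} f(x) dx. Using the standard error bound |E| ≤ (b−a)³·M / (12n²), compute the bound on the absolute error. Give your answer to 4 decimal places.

|E| ≤ (5)³·24 / (12·10²) = 3000/1200 = 2.5000.

2.5000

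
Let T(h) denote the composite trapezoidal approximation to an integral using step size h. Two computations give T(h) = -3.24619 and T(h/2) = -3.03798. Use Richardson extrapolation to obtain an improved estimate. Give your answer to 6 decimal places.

-2.968577

R = (4·T(h/2) − T(h)) / 3 = (4·(-3.03798) − (-3.24619))/3 = (-8.90573)/3 = -2.968577.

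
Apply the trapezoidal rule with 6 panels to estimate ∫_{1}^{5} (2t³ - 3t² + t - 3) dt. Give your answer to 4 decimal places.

192.4444

h = (5 − 1)/6 = 0.666667.
Nodes t₀,…,t₆ = 1, 1.666667, 2.333333, 3, 3.666667, 4.333333, 5.
f(t) = 2t³ - 3t² + t - 3: f₀=-3, f₁=-0.407407, f₂=8.407407, f₃=27, f₄=58.925926, f₅=107.740741, f₆=177.
(h/2)·[f₀ + 2f₁ + 2f₂ + 2f₃ + 2f₄ + 2f₅ + f₆] = 0.333333·(577.333333) = 192.4444.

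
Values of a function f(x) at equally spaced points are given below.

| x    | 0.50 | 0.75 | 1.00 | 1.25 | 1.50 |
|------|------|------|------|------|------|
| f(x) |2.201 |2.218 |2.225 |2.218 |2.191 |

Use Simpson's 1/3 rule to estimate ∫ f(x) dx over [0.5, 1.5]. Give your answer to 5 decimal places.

h = 0.25, n = 4.
(h/3)·[y₀ + 4y₁ + 2y₂ + 4y₃ + y₄] = 0.083333·(26.586) = 2.21550.

2.21550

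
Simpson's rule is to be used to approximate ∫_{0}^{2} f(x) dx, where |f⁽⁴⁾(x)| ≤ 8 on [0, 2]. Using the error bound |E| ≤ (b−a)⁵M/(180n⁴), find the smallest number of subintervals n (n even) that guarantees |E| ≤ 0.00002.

18

Need 256/(180n⁴) ≤ 0.00002.
n⁴ ≥ 256/(180·0.00002) = 71111.1 ⇒ n ≥ 16.3299, so the smallest even n is 18. (n must be even for Simpson's rule.)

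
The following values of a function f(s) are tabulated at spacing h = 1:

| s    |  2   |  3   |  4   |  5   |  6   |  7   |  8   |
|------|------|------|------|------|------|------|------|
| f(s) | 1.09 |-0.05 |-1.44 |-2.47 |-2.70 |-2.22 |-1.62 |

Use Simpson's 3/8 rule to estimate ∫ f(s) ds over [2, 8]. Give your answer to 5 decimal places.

h = 1, n = 6.
(3h/8)·[y₀ + 3y₁ + 3y₂ + 2y₃ + 3y₄ + 3y₅ + y₆] = 0.375·(-24.70) = -9.26250.

-9.26250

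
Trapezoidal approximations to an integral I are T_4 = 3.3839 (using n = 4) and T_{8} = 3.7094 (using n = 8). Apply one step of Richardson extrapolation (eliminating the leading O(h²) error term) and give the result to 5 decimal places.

R = (4·T_{8} − T_4) / 3 = (4·3.7094 − 3.3839)/3 = (11.4537)/3 = 3.81790.

3.81790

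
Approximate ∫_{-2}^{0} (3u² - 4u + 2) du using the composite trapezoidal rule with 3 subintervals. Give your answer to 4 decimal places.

20.4444

h = (0 − (-2))/3 = 0.666667.
Nodes u₀,…,u₃ = -2, -1.333333, -0.666667, 0.
f(u) = 3u² - 4u + 2: f₀=22, f₁=12.666667, f₂=6, f₃=2.
(h/2)·[f₀ + 2f₁ + 2f₂ + f₃] = 0.333333·(61.333333) = 20.4444.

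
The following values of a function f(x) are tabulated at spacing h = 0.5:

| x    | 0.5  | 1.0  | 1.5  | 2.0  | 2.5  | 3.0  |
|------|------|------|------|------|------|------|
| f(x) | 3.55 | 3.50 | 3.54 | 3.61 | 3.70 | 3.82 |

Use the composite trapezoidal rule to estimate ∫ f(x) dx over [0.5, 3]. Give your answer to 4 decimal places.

9.0175

h = 0.5, n = 5.
(h/2)·[y₀ + 2y₁ + 2y₂ + 2y₃ + 2y₄ + y₅] = 0.25·(36.07) = 9.0175.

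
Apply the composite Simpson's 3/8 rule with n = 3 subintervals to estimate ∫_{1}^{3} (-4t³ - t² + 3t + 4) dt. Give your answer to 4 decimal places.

h = (3 − 1)/3 = 0.666667.
Nodes t₀,…,t₃ = 1, 1.666667, 2.333333, 3.
f(t) = -4t³ - t² + 3t + 4: f₀=2, f₁=-12.296296, f₂=-45.259259, f₃=-104.
(3h/8)·[f₀ + 3f₁ + 3f₂ + f₃] = 0.25·(-274.666667) = -68.6667.

-68.6667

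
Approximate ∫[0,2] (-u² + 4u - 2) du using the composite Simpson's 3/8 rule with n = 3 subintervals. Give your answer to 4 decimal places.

1.3333

h = (2 − 0)/3 = 0.666667.
Nodes u₀,…,u₃ = 0, 0.666667, 1.333333, 2.
f(u) = -u² + 4u - 2: f₀=-2, f₁=0.222222, f₂=1.555556, f₃=2.
(3h/8)·[f₀ + 3f₁ + 3f₂ + f₃] = 0.25·(5.333333) = 1.3333.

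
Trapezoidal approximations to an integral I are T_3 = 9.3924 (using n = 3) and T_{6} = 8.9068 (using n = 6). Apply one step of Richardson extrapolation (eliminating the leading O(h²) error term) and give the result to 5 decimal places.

8.74493

R = (4·T_{6} − T_3) / 3 = (4·8.9068 − 9.3924)/3 = (26.2348)/3 = 8.74493.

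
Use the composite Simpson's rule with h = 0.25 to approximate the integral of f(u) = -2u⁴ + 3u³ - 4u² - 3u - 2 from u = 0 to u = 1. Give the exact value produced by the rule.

h = (1 − 0)/4 = 0.25.
Nodes u₀,…,u₄ = 0, 0.25, 0.5, 0.75, 1.
f(u) = -2u⁴ + 3u³ - 4u² - 3u - 2: f₀=-2, f₁=-2.9609375, f₂=-4.25, f₃=-5.8671875, f₄=-8.
(h/3)·[f₀ + 4f₁ + 2f₂ + 4f₃ + f₄] = 0.083333·(-53.8125) = -4.484375.

-4.484375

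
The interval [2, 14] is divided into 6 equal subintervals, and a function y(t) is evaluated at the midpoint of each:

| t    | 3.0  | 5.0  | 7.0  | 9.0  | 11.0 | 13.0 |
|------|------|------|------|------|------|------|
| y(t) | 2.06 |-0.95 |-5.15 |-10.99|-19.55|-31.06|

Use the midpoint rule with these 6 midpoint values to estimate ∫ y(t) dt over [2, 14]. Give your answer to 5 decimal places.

-131.28000

h = 2, n = 6.
h·[y(m₁) + y(m₂) + y(m₃) + y(m₄) + y(m₅) + y(m₆)] = 2·(-65.64) = -131.28000.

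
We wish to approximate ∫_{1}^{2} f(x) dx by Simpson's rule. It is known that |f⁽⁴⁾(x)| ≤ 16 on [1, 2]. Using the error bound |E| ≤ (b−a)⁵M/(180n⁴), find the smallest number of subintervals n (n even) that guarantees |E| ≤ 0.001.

4

Need 16/(180n⁴) ≤ 0.001.
n⁴ ≥ 16/(180·0.001) = 88.8889 ⇒ n ≥ 3.0705, so the smallest even n is 4. (n must be even for Simpson's rule.)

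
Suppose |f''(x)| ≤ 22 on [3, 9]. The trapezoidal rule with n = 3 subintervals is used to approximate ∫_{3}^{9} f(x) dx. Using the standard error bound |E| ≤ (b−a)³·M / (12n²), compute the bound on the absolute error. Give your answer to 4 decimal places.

|E| ≤ (6)³·22 / (12·3²) = 4752/108 = 44.0000.

44.0000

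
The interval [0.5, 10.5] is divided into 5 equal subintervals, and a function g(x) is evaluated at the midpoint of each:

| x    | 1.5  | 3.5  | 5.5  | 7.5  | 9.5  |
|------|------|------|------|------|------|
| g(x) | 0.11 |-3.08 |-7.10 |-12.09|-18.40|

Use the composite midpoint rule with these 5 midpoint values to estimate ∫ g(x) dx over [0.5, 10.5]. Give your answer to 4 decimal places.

h = 2, n = 5.
h·[y(m₁) + y(m₂) + y(m₃) + y(m₄) + y(m₅)] = 2·(-40.56) = -81.1200.

-81.1200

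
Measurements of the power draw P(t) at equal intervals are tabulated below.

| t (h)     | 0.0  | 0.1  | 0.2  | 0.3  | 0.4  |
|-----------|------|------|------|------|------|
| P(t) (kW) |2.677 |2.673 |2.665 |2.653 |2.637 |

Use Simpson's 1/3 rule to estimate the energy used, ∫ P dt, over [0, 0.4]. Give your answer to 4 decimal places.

h = 0.1, n = 4.
(h/3)·[y₀ + 4y₁ + 2y₂ + 4y₃ + y₄] = 0.033333·(31.948) = 1.0649.

1.0649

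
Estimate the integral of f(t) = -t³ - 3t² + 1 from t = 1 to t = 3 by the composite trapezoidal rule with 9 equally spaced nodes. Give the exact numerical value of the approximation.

-44.1875

h = (3 − 1)/8 = 0.25.
Nodes t₀,…,t₈ = 1, 1.25, 1.5, 1.75, 2, 2.25, 2.5, 2.75, 3.
f(t) = -t³ - 3t² + 1: f₀=-3, f₁=-5.640625, f₂=-9.125, f₃=-13.546875, f₄=-19, f₅=-25.578125, f₆=-33.375, f₇=-42.484375, f₈=-53.
(h/2)·[f₀ + 2f₁ + 2f₂ + 2f₃ + 2f₄ + 2f₅ + 2f₆ + 2f₇ + f₈] = 0.125·(-353.5) = -44.1875.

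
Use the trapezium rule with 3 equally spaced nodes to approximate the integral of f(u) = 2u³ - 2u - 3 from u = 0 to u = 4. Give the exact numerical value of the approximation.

132

h = (4 − 0)/2 = 2.
Nodes u₀,…,u₂ = 0, 2, 4.
f(u) = 2u³ - 2u - 3: f₀=-3, f₁=9, f₂=117.
(h/2)·[f₀ + 2f₁ + f₂] = 1·(132) = 132.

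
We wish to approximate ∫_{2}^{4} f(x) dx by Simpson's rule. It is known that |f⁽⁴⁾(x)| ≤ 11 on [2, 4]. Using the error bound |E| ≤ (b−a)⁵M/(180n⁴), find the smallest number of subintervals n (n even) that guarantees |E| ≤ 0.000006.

24

Need 352/(180n⁴) ≤ 0.000006.
n⁴ ≥ 352/(180·0.000006) = 325926 ⇒ n ≥ 23.8935, so the smallest even n is 24. (n must be even for Simpson's rule.)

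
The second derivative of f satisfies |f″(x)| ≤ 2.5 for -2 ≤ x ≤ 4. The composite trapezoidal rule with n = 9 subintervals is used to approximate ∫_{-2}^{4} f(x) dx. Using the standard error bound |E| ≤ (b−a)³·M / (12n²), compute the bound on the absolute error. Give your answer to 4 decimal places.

0.5556

|E| ≤ (6)³·2.5 / (12·9²) = 540/972 = 0.5556.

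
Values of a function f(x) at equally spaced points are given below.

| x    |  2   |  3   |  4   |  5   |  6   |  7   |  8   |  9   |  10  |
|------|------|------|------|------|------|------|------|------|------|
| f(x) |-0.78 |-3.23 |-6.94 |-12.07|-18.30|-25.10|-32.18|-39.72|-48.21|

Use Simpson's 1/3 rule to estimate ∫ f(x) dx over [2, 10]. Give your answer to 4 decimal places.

h = 1, n = 8.
(h/3)·[y₀ + 4y₁ + 2y₂ + 4y₃ + 2y₄ + 4y₅ + 2y₆ + 4y₇ + y₈] = 0.333333·(-484.31) = -161.4367.

-161.4367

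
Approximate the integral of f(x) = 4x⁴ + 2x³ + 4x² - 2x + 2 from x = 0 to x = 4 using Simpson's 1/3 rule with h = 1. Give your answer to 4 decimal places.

h = (4 − 0)/4 = 1.
Nodes x₀,…,x₄ = 0, 1, 2, 3, 4.
f(x) = 4x⁴ + 2x³ + 4x² - 2x + 2: f₀=2, f₁=10, f₂=94, f₃=410, f₄=1210.
(h/3)·[f₀ + 4f₁ + 2f₂ + 4f₃ + f₄] = 0.333333·(3080) = 1026.6667.

1026.6667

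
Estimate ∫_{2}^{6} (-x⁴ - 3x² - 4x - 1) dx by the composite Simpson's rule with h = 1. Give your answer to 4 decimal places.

h = (6 − 2)/4 = 1.
Nodes x₀,…,x₄ = 2, 3, 4, 5, 6.
f(x) = -x⁴ - 3x² - 4x - 1: f₀=-37, f₁=-121, f₂=-321, f₃=-721, f₄=-1429.
(h/3)·[f₀ + 4f₁ + 2f₂ + 4f₃ + f₄] = 0.333333·(-5476) = -1825.3333.

-1825.3333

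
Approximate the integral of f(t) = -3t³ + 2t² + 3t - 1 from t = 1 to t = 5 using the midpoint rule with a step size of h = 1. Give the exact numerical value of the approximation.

h = (5 − 1)/4 = 1.
Midpoints m₁,…,m₄ = 1.5, 2.5, 3.5, 4.5.
f(m₁)=-2.125, f(m₂)=-27.875, f(m₃)=-94.625, f(m₄)=-220.375.
h·[f(m₁) + f(m₂) + f(m₃) + f(m₄)] = 1·(-345) = -345.

-345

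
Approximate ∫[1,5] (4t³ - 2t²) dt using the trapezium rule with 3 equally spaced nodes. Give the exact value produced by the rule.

h = (5 − 1)/2 = 2.
Nodes t₀,…,t₂ = 1, 3, 5.
f(t) = 4t³ - 2t²: f₀=2, f₁=90, f₂=450.
(h/2)·[f₀ + 2f₁ + f₂] = 1·(632) = 632.

632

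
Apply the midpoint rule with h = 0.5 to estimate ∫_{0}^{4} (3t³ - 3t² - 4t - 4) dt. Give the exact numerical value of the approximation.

h = (4 − 0)/8 = 0.5.
Midpoints m₁,…,m₈ = 0.25, 0.75, 1.25, 1.75, 2.25, 2.75, 3.25, 3.75.
f(m₁)=-5.140625, f(m₂)=-7.421875, f(m₃)=-7.828125, f(m₄)=-4.109375, f(m₅)=5.984375, f(m₆)=24.703125, f(m₇)=54.296875, f(m₈)=97.015625.
h·[f(m₁) + f(m₂) + f(m₃) + f(m₄) + f(m₅) + f(m₆) + f(m₇) + f(m₈)] = 0.5·(157.5) = 78.75.

78.75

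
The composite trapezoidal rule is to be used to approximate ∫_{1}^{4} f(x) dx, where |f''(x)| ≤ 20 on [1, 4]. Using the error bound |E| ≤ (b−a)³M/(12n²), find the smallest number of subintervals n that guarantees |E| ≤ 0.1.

Need 540/(12n²) ≤ 0.1.
n² ≥ 540/(12·0.1) = 450 ⇒ n ≥ 21.2132, so the smallest n is 22.

22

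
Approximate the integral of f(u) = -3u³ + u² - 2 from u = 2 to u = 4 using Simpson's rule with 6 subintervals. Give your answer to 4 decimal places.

h = (4 − 2)/6 = 0.333333.
Nodes u₀,…,u₆ = 2, 2.333333, 2.666667, 3, 3.333333, 3.666667, 4.
f(u) = -3u³ + u² - 2: f₀=-22, f₁=-34.666667, f₂=-51.777778, f₃=-74, f₄=-102, f₅=-136.444444, f₆=-178.
(h/3)·[f₀ + 4f₁ + 2f₂ + 4f₃ + 2f₄ + 4f₅ + f₆] = 0.111111·(-1488) = -165.3333.

-165.3333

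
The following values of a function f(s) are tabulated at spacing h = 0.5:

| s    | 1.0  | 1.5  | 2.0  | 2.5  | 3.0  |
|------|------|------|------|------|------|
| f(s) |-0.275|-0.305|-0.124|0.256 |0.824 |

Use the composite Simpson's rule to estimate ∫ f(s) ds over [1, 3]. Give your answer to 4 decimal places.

h = 0.5, n = 4.
(h/3)·[y₀ + 4y₁ + 2y₂ + 4y₃ + y₄] = 0.166667·(0.105) = 0.0175.

0.0175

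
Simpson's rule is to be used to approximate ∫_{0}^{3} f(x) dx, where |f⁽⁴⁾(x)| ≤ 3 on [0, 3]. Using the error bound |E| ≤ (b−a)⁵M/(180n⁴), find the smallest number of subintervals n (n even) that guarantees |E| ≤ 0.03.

Need 729/(180n⁴) ≤ 0.03.
n⁴ ≥ 729/(180·0.03) = 135 ⇒ n ≥ 3.4087, so the smallest even n is 4. (n must be even for Simpson's rule.)

4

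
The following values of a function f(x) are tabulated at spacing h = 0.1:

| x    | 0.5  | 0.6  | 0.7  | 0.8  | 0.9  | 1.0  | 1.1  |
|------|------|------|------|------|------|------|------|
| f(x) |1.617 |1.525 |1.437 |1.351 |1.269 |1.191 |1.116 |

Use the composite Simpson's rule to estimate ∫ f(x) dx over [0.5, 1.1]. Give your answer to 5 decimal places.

h = 0.1, n = 6.
(h/3)·[y₀ + 4y₁ + 2y₂ + 4y₃ + 2y₄ + 4y₅ + y₆] = 0.033333·(24.413) = 0.81377.

0.81377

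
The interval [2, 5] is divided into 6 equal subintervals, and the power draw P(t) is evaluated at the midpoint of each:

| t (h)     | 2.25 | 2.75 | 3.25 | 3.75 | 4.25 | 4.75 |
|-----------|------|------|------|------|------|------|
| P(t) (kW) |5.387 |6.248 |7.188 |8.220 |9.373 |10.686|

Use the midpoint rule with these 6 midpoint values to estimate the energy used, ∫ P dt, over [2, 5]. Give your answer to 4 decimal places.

23.5510

h = 0.5, n = 6.
h·[y(m₁) + y(m₂) + y(m₃) + y(m₄) + y(m₅) + y(m₆)] = 0.5·(47.102) = 23.5510.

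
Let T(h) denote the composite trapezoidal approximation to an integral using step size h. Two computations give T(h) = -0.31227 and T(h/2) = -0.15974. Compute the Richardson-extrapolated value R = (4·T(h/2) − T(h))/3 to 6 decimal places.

-0.108897

R = (4·T(h/2) − T(h)) / 3 = (4·(-0.15974) − (-0.31227))/3 = (-0.32669)/3 = -0.108897.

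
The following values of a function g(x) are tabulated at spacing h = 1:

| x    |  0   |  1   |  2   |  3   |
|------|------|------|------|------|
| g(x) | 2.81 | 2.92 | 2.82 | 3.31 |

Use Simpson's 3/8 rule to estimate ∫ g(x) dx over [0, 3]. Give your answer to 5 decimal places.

h = 1, n = 3.
(3h/8)·[y₀ + 3y₁ + 3y₂ + y₃] = 0.375·(23.34) = 8.75250.

8.75250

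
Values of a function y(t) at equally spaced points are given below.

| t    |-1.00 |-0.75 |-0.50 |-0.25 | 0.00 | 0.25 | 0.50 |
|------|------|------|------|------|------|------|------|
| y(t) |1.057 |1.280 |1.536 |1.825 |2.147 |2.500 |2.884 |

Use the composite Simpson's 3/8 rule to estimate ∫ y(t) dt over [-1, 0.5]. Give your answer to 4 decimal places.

2.8106

h = 0.25, n = 6.
(3h/8)·[y₀ + 3y₁ + 3y₂ + 2y₃ + 3y₄ + 3y₅ + y₆] = 0.09375·(29.980) = 2.8106.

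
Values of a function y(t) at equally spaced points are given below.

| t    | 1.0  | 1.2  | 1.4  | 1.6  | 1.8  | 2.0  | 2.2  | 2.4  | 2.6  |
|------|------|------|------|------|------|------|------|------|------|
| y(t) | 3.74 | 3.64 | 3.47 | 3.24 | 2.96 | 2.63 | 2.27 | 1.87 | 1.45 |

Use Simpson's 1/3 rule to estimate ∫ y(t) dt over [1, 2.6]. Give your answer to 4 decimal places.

h = 0.2, n = 8.
(h/3)·[y₀ + 4y₁ + 2y₂ + 4y₃ + 2y₄ + 4y₅ + 2y₆ + 4y₇ + y₈] = 0.066667·(68.11) = 4.5407.

4.5407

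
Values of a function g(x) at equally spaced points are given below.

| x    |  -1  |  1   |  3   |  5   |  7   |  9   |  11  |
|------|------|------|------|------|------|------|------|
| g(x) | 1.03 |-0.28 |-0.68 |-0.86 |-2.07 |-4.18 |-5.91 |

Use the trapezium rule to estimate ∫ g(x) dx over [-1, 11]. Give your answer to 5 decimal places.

-21.02000

h = 2, n = 6.
(h/2)·[y₀ + 2y₁ + 2y₂ + 2y₃ + 2y₄ + 2y₅ + y₆] = 1·(-21.02) = -21.02000.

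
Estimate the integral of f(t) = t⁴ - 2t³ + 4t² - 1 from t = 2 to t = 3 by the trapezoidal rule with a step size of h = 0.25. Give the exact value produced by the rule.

34.314453125

h = (3 − 2)/4 = 0.25.
Nodes t₀,…,t₄ = 2, 2.25, 2.5, 2.75, 3.
f(t) = t⁴ - 2t³ + 4t² - 1: f₀=15, f₁=22.09765625, f₂=31.8125, f₃=44.84765625, f₄=62.
(h/2)·[f₀ + 2f₁ + 2f₂ + 2f₃ + f₄] = 0.125·(274.515625) = 34.314453125.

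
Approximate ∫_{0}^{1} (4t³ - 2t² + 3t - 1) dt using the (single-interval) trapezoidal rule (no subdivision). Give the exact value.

T = (b−a)/2 · [f(0) + f(1)] = 0.5·[(-1) + 4] = 1.5.

1.5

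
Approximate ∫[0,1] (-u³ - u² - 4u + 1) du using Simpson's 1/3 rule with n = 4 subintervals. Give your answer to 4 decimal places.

h = (1 − 0)/4 = 0.25.
Nodes u₀,…,u₄ = 0, 0.25, 0.5, 0.75, 1.
f(u) = -u³ - u² - 4u + 1: f₀=1, f₁=-0.078125, f₂=-1.375, f₃=-2.984375, f₄=-5.
(h/3)·[f₀ + 4f₁ + 2f₂ + 4f₃ + f₄] = 0.083333·(-19) = -1.5833.

-1.5833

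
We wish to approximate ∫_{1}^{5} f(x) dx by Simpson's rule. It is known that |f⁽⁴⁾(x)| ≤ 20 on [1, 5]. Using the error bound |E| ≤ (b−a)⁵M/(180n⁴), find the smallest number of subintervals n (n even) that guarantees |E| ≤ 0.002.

16

Need 20480/(180n⁴) ≤ 0.002.
n⁴ ≥ 20480/(180·0.002) = 56888.9 ⇒ n ≥ 15.4439, so the smallest even n is 16. (n must be even for Simpson's rule.)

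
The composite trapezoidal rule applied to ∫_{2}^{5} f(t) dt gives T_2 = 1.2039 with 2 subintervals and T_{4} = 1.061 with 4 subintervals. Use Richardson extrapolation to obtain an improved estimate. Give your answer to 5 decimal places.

1.01337

R = (4·T_{4} − T_2) / 3 = (4·1.061 − 1.2039)/3 = (3.0401)/3 = 1.01337.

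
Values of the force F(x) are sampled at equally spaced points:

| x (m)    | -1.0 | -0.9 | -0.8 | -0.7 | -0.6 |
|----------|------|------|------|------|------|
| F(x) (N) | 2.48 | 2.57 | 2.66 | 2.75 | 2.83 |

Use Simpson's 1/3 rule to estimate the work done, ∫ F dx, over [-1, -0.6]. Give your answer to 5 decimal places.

1.06367

h = 0.1, n = 4.
(h/3)·[y₀ + 4y₁ + 2y₂ + 4y₃ + y₄] = 0.033333·(31.91) = 1.06367.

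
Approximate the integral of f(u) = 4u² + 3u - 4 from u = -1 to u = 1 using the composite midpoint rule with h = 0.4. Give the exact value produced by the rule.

-5.44

h = (1 − (-1))/5 = 0.4.
Midpoints m₁,…,m₅ = -0.8, -0.4, 0, 0.4, 0.8.
f(m₁)=-3.84, f(m₂)=-4.56, f(m₃)=-4, f(m₄)=-2.16, f(m₅)=0.96.
h·[f(m₁) + f(m₂) + f(m₃) + f(m₄) + f(m₅)] = 0.4·(-13.6) = -5.44.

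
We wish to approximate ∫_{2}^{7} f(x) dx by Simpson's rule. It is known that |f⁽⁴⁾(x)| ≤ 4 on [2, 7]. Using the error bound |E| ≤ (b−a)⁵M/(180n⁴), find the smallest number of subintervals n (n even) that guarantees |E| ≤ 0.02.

Need 12500/(180n⁴) ≤ 0.02.
n⁴ ≥ 12500/(180·0.02) = 3472.22 ⇒ n ≥ 7.6763, so the smallest even n is 8. (n must be even for Simpson's rule.)

8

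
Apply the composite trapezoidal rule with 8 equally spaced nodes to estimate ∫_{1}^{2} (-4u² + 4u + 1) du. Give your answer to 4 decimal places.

-2.3469

h = (2 − 1)/7 = 0.142857.
Nodes u₀,…,u₇ = 1, 1.142857, 1.285714, 1.428571, 1.571429, 1.714286, 1.857143, 2.
f(u) = -4u² + 4u + 1: f₀=1, f₁=0.346939, f₂=-0.469388, f₃=-1.448980, f₄=-2.591837, f₅=-3.897959, f₆=-5.367347, f₇=-7.
(h/2)·[f₀ + 2f₁ + 2f₂ + 2f₃ + 2f₄ + 2f₅ + 2f₆ + f₇] = 0.071429·(-32.857143) = -2.3469.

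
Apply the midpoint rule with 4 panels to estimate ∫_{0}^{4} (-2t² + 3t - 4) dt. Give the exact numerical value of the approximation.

-34

h = (4 − 0)/4 = 1.
Midpoints m₁,…,m₄ = 0.5, 1.5, 2.5, 3.5.
f(m₁)=-3, f(m₂)=-4, f(m₃)=-9, f(m₄)=-18.
h·[f(m₁) + f(m₂) + f(m₃) + f(m₄)] = 1·(-34) = -34.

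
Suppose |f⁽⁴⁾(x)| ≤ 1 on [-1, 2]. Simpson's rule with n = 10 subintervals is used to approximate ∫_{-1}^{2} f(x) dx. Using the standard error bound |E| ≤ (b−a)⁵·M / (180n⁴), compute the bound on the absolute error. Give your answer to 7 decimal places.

0.0001350

|E| ≤ (3)⁵·1 / (180·10⁴) = 243/1800000 = 0.0001350.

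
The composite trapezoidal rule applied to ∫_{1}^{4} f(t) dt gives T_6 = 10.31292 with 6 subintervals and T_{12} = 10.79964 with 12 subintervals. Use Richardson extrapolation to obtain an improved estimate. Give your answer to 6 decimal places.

R = (4·T_{12} − T_6) / 3 = (4·10.79964 − 10.31292)/3 = (32.88564)/3 = 10.961880.

10.961880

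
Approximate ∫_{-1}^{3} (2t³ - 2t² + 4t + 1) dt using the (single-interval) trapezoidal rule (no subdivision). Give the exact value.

T = (b−a)/2 · [f(-1) + f(3)] = 2·[(-7) + 49] = 84.

84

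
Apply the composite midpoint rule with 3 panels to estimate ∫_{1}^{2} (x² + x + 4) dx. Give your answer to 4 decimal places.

7.8241

h = (2 − 1)/3 = 0.333333.
Midpoints m₁,…,m₃ = 1.166667, 1.5, 1.833333.
f(m₁)=6.527778, f(m₂)=7.75, f(m₃)=9.194444.
h·[f(m₁) + f(m₂) + f(m₃)] = 0.333333·(23.472222) = 7.8241.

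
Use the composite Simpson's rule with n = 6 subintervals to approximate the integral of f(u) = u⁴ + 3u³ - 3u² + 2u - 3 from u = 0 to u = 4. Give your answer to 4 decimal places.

336.9053

h = (4 − 0)/6 = 0.666667.
Nodes u₀,…,u₆ = 0, 0.666667, 1.333333, 2, 2.666667, 3.333333, 4.
f(u) = u⁴ + 3u³ - 3u² + 2u - 3: f₀=-3, f₁=-1.913580, f₂=4.604938, f₃=29, f₄=88.456790, f₅=204.901235, f₆=405.
(h/3)·[f₀ + 4f₁ + 2f₂ + 4f₃ + 2f₄ + 4f₅ + f₆] = 0.222222·(1516.074074) = 336.9053.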